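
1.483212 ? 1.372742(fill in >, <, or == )>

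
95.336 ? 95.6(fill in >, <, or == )<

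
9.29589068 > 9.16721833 True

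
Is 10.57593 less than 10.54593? No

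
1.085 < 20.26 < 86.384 True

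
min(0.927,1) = 0.927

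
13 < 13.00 False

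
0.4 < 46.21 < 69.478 True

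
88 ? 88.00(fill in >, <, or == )==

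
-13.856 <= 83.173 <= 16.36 False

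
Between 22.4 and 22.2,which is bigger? 22.4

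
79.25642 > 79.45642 False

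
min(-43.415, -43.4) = -43.415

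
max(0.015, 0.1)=0.1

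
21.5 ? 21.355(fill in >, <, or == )>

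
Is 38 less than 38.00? No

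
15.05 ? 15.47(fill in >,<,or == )<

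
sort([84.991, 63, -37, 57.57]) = [-37, 57.57, 63, 84.991]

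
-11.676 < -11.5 True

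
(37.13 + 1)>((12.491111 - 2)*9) False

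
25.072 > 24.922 True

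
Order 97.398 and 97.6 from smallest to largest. 97.398, 97.6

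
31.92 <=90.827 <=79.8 False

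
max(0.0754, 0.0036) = 0.0754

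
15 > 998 False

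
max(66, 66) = 66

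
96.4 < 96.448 True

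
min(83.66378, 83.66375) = 83.66375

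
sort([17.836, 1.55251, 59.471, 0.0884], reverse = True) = [59.471, 17.836, 1.55251, 0.0884]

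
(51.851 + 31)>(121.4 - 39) True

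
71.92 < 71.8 False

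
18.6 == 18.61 False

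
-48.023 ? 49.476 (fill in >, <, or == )<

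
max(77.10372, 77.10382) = 77.10382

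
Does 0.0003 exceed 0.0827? No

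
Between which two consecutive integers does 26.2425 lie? 26 and 27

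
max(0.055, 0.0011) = 0.055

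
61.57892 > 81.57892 False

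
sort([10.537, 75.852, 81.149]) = [10.537, 75.852, 81.149]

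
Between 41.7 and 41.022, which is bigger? 41.7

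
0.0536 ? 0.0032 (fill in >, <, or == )>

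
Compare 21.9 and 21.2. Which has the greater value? 21.9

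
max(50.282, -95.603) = 50.282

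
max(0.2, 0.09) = 0.2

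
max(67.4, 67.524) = 67.524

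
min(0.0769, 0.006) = 0.006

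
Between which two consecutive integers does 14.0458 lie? 14 and 15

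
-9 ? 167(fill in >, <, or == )<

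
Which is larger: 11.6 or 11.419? 11.6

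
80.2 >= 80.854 False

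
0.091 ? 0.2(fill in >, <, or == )<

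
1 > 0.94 True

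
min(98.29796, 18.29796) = 18.29796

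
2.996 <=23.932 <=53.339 True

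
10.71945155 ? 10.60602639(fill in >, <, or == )>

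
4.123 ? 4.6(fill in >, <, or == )<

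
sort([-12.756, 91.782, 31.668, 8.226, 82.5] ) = [-12.756, 8.226, 31.668, 82.5, 91.782]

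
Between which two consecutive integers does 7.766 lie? 7 and 8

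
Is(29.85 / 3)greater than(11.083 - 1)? No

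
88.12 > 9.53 True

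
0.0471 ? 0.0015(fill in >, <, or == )>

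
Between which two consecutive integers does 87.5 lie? 87 and 88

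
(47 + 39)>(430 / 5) False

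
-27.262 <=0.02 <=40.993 True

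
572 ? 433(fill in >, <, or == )>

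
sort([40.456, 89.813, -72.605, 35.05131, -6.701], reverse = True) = [89.813, 40.456, 35.05131, -6.701, -72.605]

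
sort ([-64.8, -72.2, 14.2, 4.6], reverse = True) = [14.2, 4.6, -64.8, -72.2]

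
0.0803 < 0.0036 False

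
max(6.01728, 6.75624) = 6.75624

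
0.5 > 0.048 True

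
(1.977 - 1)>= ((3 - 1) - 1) False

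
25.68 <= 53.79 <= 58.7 True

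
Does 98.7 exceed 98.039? Yes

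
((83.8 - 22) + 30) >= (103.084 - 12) True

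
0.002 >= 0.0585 False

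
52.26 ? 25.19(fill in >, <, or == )>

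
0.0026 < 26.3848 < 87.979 True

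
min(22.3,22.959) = 22.3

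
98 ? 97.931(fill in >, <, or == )>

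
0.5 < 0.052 False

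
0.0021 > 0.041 False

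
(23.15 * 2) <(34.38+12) True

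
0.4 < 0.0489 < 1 False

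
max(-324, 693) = 693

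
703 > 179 True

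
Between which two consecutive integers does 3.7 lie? 3 and 4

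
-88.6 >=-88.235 False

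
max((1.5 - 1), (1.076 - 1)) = 0.5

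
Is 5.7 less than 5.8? Yes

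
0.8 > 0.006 True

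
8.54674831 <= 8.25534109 False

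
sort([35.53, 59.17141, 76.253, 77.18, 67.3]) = [35.53, 59.17141, 67.3, 76.253, 77.18]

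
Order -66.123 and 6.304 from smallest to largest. -66.123, 6.304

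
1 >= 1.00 True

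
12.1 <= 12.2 True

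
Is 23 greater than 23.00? No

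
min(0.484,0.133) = 0.133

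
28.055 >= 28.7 False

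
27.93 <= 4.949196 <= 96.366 False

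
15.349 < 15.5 True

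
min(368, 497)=368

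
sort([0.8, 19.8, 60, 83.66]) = [0.8, 19.8, 60, 83.66]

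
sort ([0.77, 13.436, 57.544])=[0.77, 13.436, 57.544]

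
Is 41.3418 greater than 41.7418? No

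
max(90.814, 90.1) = 90.814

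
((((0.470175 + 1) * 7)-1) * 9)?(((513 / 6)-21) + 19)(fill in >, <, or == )>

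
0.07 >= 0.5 False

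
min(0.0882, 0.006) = 0.006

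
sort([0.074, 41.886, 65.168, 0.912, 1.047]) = [0.074, 0.912, 1.047, 41.886, 65.168]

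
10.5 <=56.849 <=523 True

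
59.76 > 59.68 True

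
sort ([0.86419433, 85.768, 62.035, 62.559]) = [0.86419433, 62.035, 62.559, 85.768]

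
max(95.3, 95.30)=95.30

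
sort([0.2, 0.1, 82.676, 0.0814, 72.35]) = [0.0814, 0.1, 0.2, 72.35, 82.676]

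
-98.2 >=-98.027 False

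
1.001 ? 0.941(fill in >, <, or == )>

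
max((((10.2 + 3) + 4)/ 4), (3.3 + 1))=4.3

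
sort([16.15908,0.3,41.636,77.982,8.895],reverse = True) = [77.982,41.636,16.15908,8.895,0.3]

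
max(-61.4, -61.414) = -61.4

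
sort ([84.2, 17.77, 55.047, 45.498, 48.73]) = [17.77, 45.498, 48.73, 55.047, 84.2]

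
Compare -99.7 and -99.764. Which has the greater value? -99.7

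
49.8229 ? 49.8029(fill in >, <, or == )>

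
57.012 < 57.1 True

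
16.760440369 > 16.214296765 True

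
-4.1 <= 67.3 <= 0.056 False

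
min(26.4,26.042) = 26.042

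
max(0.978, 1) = 1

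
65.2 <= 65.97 True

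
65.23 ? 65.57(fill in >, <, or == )<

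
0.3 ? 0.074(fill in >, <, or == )>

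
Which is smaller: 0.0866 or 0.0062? 0.0062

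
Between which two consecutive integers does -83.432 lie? -84 and -83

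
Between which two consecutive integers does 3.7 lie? 3 and 4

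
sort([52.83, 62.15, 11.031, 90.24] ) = [11.031, 52.83, 62.15, 90.24]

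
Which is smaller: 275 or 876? 275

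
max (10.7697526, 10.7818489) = 10.7818489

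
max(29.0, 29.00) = 29.00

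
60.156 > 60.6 False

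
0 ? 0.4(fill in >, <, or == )<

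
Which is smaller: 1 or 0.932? 0.932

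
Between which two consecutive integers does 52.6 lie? 52 and 53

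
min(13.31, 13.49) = 13.31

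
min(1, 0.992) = 0.992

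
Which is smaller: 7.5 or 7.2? 7.2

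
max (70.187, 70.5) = 70.5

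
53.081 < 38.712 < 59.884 False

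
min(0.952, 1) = 0.952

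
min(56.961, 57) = 56.961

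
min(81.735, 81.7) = 81.7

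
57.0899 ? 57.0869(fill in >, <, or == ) >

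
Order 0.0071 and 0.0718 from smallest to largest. 0.0071, 0.0718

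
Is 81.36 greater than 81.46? No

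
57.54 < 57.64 True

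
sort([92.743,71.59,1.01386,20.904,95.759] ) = [1.01386,20.904,71.59,92.743,95.759]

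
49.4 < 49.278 False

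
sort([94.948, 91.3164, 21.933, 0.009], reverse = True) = [94.948, 91.3164, 21.933, 0.009]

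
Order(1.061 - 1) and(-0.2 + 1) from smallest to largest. (1.061 - 1), (-0.2 + 1)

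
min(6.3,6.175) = 6.175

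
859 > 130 True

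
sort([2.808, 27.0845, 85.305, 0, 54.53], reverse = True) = [85.305, 54.53, 27.0845, 2.808, 0]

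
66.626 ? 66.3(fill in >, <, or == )>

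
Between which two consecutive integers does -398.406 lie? -399 and -398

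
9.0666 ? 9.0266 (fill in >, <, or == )>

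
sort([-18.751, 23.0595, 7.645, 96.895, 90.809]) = [-18.751, 7.645, 23.0595, 90.809, 96.895]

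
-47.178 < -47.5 False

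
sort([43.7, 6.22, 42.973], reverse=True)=[43.7, 42.973, 6.22]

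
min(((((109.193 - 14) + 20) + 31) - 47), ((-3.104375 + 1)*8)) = -16.835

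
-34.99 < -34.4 True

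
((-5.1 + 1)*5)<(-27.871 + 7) False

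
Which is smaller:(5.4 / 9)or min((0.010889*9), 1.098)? min((0.010889*9), 1.098)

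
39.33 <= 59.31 True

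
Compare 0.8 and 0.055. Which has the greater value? 0.8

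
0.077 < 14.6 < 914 True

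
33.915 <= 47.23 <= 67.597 True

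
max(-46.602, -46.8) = -46.602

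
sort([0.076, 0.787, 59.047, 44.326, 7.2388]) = [0.076, 0.787, 7.2388, 44.326, 59.047]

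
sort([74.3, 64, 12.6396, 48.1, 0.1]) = [0.1, 12.6396, 48.1, 64, 74.3]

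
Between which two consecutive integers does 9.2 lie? 9 and 10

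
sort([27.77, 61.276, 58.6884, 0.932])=[0.932, 27.77, 58.6884, 61.276]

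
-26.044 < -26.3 False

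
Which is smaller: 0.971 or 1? 0.971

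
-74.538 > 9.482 False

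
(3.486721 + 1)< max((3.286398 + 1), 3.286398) False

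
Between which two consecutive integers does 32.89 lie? 32 and 33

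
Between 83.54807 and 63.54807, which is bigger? 83.54807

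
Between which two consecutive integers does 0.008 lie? 0 and 1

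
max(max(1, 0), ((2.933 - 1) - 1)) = 1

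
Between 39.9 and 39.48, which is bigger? 39.9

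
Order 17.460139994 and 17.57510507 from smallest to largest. 17.460139994, 17.57510507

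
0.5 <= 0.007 False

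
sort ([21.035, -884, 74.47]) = [-884, 21.035, 74.47]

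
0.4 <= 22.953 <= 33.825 True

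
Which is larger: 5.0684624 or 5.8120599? 5.8120599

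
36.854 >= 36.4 True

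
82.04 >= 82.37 False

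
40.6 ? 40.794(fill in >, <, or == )<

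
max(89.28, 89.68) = 89.68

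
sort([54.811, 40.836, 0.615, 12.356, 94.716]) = [0.615, 12.356, 40.836, 54.811, 94.716]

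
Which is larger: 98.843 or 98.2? 98.843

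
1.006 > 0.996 True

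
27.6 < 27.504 False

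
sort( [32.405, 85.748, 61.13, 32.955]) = [32.405, 32.955, 61.13, 85.748]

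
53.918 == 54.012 False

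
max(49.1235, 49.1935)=49.1935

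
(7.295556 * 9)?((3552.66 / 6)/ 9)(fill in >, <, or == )<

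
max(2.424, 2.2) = 2.424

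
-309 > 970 False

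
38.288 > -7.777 True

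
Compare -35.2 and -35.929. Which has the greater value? -35.2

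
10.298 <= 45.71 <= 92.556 True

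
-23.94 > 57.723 False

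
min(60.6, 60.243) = 60.243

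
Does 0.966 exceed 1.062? No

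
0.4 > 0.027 True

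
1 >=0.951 True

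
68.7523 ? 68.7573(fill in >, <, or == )<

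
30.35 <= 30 False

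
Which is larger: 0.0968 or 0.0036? 0.0968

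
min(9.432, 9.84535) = 9.432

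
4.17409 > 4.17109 True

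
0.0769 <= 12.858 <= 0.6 False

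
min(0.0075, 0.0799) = 0.0075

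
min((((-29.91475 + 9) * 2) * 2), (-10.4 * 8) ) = -83.659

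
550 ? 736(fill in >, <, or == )<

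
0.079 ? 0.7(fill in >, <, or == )<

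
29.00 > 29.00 False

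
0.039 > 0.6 False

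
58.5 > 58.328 True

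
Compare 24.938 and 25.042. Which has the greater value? 25.042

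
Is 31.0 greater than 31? No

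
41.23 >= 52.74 False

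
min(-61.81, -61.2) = -61.81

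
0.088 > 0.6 False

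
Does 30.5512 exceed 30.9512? No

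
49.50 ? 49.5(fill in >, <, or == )==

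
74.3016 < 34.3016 False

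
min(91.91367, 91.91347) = 91.91347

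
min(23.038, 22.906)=22.906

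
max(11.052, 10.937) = 11.052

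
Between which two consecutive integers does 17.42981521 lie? 17 and 18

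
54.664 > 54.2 True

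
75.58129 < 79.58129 True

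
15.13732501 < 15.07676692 False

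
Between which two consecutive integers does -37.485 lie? -38 and -37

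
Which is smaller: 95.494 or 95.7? 95.494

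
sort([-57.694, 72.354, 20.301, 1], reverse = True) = [72.354, 20.301, 1, -57.694]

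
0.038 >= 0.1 False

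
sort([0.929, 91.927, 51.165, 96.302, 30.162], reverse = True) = [96.302, 91.927, 51.165, 30.162, 0.929]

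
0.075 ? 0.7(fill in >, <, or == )<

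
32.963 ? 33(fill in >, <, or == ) <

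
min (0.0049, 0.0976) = 0.0049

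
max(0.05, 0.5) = 0.5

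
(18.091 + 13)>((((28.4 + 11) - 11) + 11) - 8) False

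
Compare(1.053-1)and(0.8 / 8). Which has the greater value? (0.8 / 8)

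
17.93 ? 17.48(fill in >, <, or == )>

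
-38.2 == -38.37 False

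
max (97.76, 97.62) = 97.76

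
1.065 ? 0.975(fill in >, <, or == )>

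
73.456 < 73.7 True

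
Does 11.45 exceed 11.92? No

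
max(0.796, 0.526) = 0.796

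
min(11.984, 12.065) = 11.984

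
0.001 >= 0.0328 False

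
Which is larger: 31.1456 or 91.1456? 91.1456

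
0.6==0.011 False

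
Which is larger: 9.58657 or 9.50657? 9.58657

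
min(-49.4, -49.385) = -49.4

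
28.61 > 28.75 False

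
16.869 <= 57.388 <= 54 False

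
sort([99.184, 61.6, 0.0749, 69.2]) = [0.0749, 61.6, 69.2, 99.184]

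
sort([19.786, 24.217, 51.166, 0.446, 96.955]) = [0.446, 19.786, 24.217, 51.166, 96.955]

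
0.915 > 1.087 False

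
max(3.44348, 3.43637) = 3.44348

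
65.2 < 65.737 True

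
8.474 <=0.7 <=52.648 False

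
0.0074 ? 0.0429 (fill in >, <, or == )<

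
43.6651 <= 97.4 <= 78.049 False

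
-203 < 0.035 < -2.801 False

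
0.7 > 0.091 True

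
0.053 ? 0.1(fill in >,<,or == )<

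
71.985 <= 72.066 True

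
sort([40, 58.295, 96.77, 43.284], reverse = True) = [96.77, 58.295, 43.284, 40]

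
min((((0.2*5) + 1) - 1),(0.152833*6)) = 0.916998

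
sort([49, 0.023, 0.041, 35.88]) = [0.023, 0.041, 35.88, 49]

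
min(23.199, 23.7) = 23.199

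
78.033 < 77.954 False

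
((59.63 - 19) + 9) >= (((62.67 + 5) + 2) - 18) False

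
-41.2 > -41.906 True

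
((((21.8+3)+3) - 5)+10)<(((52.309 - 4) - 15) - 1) False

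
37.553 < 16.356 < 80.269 False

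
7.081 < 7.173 True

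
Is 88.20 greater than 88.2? No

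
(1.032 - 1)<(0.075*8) True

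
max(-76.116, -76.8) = -76.116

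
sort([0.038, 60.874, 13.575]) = [0.038, 13.575, 60.874]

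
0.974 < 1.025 True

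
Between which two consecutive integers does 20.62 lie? 20 and 21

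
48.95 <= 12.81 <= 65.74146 False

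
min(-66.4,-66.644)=-66.644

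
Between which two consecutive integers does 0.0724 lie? 0 and 1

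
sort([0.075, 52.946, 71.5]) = [0.075, 52.946, 71.5]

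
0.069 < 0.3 True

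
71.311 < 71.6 True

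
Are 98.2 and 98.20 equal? Yes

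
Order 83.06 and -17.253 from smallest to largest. -17.253, 83.06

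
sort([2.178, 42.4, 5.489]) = [2.178, 5.489, 42.4]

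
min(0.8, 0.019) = 0.019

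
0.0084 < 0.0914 True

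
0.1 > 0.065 True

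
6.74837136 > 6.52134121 True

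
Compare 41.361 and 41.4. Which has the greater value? 41.4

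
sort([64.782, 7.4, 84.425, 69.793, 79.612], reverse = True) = [84.425, 79.612, 69.793, 64.782, 7.4]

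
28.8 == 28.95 False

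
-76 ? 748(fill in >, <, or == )<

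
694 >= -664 True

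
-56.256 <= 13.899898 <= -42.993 False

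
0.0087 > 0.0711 False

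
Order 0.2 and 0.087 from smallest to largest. 0.087, 0.2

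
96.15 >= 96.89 False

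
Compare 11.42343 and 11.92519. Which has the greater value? 11.92519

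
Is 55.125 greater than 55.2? No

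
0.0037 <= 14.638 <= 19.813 True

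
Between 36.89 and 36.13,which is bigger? 36.89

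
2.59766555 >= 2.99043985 False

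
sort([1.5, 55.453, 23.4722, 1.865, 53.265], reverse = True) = [55.453, 53.265, 23.4722, 1.865, 1.5]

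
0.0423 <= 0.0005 False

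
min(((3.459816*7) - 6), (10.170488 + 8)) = 18.170488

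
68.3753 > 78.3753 False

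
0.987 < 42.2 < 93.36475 True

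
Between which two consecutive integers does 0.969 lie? 0 and 1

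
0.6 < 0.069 False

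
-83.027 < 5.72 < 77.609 True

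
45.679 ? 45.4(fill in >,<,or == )>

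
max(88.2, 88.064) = 88.2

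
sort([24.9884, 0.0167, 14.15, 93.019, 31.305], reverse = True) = [93.019, 31.305, 24.9884, 14.15, 0.0167]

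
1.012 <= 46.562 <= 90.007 True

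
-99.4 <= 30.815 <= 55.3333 True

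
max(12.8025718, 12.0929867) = 12.8025718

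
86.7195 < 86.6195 False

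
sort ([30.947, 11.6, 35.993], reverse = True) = [35.993, 30.947, 11.6]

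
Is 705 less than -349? No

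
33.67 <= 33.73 True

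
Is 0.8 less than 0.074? No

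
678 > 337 True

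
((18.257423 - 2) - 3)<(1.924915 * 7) True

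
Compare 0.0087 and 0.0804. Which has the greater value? 0.0804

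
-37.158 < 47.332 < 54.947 True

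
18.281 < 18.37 True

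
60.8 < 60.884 True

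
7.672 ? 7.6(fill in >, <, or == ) >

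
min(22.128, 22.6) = 22.128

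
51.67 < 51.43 False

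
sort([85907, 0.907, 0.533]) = [0.533, 0.907, 85907]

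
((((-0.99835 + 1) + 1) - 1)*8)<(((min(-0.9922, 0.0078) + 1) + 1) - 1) False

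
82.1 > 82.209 False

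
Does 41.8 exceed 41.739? Yes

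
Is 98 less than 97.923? No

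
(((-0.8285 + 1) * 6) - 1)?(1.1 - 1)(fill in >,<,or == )<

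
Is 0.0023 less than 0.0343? Yes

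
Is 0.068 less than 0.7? Yes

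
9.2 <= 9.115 False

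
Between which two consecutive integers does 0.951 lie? 0 and 1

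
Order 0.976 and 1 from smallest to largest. 0.976, 1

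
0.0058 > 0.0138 False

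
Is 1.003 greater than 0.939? Yes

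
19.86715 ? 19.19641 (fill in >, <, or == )>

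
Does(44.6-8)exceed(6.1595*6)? No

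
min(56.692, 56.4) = 56.4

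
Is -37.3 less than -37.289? Yes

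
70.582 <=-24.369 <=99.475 False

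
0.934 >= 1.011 False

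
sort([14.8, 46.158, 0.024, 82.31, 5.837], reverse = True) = [82.31, 46.158, 14.8, 5.837, 0.024]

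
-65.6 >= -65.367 False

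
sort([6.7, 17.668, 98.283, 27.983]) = [6.7, 17.668, 27.983, 98.283]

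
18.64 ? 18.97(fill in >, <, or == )<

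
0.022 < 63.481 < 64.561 True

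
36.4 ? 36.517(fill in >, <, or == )<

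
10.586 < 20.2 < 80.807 True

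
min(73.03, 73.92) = 73.03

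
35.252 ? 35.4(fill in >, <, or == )<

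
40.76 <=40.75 False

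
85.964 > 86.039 False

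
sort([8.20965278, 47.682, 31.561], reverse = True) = [47.682, 31.561, 8.20965278]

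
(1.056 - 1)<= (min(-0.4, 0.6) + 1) True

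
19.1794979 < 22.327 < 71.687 True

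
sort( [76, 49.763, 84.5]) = [49.763, 76, 84.5]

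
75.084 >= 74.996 True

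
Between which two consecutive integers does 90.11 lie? 90 and 91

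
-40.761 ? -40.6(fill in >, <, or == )<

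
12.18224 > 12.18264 False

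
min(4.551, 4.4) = 4.4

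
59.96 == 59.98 False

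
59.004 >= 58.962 True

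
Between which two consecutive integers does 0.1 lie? 0 and 1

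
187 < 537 True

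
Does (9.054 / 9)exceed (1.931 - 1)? Yes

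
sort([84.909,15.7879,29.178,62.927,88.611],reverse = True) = [88.611,84.909,62.927,29.178,15.7879]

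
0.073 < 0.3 True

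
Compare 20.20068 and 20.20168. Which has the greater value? 20.20168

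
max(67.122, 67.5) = 67.5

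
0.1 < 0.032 False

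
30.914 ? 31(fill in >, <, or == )<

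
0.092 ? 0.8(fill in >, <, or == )<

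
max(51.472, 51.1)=51.472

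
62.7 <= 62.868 True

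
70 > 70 False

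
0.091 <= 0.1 True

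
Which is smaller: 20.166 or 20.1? 20.1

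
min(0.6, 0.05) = 0.05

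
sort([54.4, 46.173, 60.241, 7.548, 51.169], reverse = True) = [60.241, 54.4, 51.169, 46.173, 7.548]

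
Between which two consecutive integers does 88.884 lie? 88 and 89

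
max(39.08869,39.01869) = 39.08869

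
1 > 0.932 True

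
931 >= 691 True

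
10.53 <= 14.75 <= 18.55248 True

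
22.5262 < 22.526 False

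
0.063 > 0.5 False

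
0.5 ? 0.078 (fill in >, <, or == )>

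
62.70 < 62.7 False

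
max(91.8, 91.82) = 91.82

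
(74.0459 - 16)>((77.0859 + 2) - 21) False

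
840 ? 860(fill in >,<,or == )<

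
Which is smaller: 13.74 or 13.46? 13.46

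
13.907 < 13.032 False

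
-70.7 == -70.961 False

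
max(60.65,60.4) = 60.65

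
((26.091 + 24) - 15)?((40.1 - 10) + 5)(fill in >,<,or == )<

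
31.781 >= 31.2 True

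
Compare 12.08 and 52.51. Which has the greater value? 52.51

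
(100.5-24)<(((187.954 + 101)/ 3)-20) False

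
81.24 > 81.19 True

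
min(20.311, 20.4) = 20.311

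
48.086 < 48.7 True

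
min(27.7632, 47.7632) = 27.7632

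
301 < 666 True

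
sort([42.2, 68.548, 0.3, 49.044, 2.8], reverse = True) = [68.548, 49.044, 42.2, 2.8, 0.3]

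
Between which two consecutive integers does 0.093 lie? 0 and 1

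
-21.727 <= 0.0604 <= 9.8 True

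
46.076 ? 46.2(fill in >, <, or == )<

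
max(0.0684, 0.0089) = 0.0684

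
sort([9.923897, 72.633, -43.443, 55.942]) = [-43.443, 9.923897, 55.942, 72.633]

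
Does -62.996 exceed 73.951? No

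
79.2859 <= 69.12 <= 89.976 False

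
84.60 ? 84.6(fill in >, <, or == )==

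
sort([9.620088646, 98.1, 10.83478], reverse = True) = [98.1, 10.83478, 9.620088646]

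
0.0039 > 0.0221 False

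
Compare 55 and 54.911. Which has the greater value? 55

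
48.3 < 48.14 False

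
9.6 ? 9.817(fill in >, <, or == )<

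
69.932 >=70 False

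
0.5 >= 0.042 True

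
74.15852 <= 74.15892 True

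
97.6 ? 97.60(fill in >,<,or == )==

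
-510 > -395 False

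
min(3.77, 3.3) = 3.3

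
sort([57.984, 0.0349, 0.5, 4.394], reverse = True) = [57.984, 4.394, 0.5, 0.0349]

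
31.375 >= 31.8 False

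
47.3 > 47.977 False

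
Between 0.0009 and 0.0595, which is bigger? 0.0595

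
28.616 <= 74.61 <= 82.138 True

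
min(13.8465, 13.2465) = 13.2465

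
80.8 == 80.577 False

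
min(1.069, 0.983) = 0.983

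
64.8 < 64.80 False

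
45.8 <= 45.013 False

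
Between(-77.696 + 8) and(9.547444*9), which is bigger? (9.547444*9)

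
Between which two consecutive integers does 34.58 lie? 34 and 35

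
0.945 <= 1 True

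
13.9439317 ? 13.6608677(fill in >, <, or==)>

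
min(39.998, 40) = 39.998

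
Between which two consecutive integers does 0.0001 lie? 0 and 1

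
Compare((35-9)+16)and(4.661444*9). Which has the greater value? ((35-9)+16)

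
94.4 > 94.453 False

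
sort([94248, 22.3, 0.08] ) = [0.08, 22.3, 94248]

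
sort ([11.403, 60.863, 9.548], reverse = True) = [60.863, 11.403, 9.548]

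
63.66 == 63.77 False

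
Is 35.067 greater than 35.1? No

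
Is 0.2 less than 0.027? No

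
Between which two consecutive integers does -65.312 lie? -66 and -65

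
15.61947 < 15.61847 False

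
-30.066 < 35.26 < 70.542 True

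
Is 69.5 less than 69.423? No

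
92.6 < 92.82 True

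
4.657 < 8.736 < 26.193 True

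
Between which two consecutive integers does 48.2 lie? 48 and 49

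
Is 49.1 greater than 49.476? No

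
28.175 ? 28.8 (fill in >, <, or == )<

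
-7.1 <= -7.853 False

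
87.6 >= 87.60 True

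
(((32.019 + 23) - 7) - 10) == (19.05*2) False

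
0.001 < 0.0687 True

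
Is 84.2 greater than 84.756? No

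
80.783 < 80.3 False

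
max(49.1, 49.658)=49.658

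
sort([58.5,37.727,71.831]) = [37.727,58.5,71.831]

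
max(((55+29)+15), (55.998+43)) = 99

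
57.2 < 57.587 True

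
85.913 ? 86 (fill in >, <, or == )<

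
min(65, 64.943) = 64.943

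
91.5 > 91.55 False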